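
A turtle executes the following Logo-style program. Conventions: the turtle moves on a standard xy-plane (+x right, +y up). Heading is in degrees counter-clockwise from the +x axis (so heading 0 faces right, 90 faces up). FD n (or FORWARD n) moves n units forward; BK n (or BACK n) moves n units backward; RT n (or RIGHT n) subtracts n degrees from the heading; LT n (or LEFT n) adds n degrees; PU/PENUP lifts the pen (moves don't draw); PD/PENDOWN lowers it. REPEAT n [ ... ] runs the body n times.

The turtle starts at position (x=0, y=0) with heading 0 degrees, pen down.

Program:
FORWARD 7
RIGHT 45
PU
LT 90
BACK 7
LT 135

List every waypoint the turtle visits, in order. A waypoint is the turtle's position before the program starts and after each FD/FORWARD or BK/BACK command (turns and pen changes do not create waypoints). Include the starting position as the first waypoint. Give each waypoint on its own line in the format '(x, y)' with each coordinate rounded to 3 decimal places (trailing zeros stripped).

Executing turtle program step by step:
Start: pos=(0,0), heading=0, pen down
FD 7: (0,0) -> (7,0) [heading=0, draw]
RT 45: heading 0 -> 315
PU: pen up
LT 90: heading 315 -> 45
BK 7: (7,0) -> (2.05,-4.95) [heading=45, move]
LT 135: heading 45 -> 180
Final: pos=(2.05,-4.95), heading=180, 1 segment(s) drawn
Waypoints (3 total):
(0, 0)
(7, 0)
(2.05, -4.95)

Answer: (0, 0)
(7, 0)
(2.05, -4.95)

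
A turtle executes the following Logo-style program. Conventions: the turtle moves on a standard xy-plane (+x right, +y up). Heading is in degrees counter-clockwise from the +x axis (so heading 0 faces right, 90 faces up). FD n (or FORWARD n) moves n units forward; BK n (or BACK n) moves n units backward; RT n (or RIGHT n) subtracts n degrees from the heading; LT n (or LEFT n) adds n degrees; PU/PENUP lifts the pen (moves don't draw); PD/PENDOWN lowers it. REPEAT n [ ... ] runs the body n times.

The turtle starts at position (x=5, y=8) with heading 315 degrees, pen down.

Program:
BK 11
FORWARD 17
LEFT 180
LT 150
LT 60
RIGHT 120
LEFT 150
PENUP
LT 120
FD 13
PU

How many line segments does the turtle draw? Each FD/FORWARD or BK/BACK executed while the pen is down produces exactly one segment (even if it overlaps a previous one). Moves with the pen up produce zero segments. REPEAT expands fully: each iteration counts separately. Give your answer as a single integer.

Answer: 2

Derivation:
Executing turtle program step by step:
Start: pos=(5,8), heading=315, pen down
BK 11: (5,8) -> (-2.778,15.778) [heading=315, draw]
FD 17: (-2.778,15.778) -> (9.243,3.757) [heading=315, draw]
LT 180: heading 315 -> 135
LT 150: heading 135 -> 285
LT 60: heading 285 -> 345
RT 120: heading 345 -> 225
LT 150: heading 225 -> 15
PU: pen up
LT 120: heading 15 -> 135
FD 13: (9.243,3.757) -> (0.05,12.95) [heading=135, move]
PU: pen up
Final: pos=(0.05,12.95), heading=135, 2 segment(s) drawn
Segments drawn: 2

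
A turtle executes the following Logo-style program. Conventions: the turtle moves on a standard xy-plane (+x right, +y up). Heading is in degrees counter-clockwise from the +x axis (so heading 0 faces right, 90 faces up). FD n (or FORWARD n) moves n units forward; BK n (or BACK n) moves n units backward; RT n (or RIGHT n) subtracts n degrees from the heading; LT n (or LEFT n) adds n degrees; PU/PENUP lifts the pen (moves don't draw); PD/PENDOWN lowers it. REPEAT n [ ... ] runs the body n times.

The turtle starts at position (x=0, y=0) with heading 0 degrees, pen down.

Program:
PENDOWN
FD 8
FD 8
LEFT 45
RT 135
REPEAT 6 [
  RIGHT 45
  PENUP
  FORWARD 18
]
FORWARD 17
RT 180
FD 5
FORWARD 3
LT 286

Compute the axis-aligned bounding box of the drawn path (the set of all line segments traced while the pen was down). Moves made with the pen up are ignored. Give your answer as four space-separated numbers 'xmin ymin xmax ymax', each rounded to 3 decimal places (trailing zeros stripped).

Executing turtle program step by step:
Start: pos=(0,0), heading=0, pen down
PD: pen down
FD 8: (0,0) -> (8,0) [heading=0, draw]
FD 8: (8,0) -> (16,0) [heading=0, draw]
LT 45: heading 0 -> 45
RT 135: heading 45 -> 270
REPEAT 6 [
  -- iteration 1/6 --
  RT 45: heading 270 -> 225
  PU: pen up
  FD 18: (16,0) -> (3.272,-12.728) [heading=225, move]
  -- iteration 2/6 --
  RT 45: heading 225 -> 180
  PU: pen up
  FD 18: (3.272,-12.728) -> (-14.728,-12.728) [heading=180, move]
  -- iteration 3/6 --
  RT 45: heading 180 -> 135
  PU: pen up
  FD 18: (-14.728,-12.728) -> (-27.456,0) [heading=135, move]
  -- iteration 4/6 --
  RT 45: heading 135 -> 90
  PU: pen up
  FD 18: (-27.456,0) -> (-27.456,18) [heading=90, move]
  -- iteration 5/6 --
  RT 45: heading 90 -> 45
  PU: pen up
  FD 18: (-27.456,18) -> (-14.728,30.728) [heading=45, move]
  -- iteration 6/6 --
  RT 45: heading 45 -> 0
  PU: pen up
  FD 18: (-14.728,30.728) -> (3.272,30.728) [heading=0, move]
]
FD 17: (3.272,30.728) -> (20.272,30.728) [heading=0, move]
RT 180: heading 0 -> 180
FD 5: (20.272,30.728) -> (15.272,30.728) [heading=180, move]
FD 3: (15.272,30.728) -> (12.272,30.728) [heading=180, move]
LT 286: heading 180 -> 106
Final: pos=(12.272,30.728), heading=106, 2 segment(s) drawn

Segment endpoints: x in {0, 8, 16}, y in {0}
xmin=0, ymin=0, xmax=16, ymax=0

Answer: 0 0 16 0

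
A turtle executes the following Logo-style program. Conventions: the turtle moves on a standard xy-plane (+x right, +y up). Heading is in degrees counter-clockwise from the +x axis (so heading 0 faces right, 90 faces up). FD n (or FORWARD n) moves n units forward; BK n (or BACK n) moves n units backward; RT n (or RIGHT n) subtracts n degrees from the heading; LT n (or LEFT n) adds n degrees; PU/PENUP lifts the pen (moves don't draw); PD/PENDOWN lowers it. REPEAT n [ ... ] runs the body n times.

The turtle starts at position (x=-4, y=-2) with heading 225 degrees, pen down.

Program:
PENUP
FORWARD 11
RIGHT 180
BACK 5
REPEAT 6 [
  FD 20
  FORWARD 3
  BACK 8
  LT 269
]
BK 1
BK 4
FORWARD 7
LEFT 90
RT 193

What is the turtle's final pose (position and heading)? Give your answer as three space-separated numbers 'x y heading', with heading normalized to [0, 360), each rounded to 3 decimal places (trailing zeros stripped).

Answer: 4.114 -15.488 116

Derivation:
Executing turtle program step by step:
Start: pos=(-4,-2), heading=225, pen down
PU: pen up
FD 11: (-4,-2) -> (-11.778,-9.778) [heading=225, move]
RT 180: heading 225 -> 45
BK 5: (-11.778,-9.778) -> (-15.314,-13.314) [heading=45, move]
REPEAT 6 [
  -- iteration 1/6 --
  FD 20: (-15.314,-13.314) -> (-1.172,0.828) [heading=45, move]
  FD 3: (-1.172,0.828) -> (0.95,2.95) [heading=45, move]
  BK 8: (0.95,2.95) -> (-4.707,-2.707) [heading=45, move]
  LT 269: heading 45 -> 314
  -- iteration 2/6 --
  FD 20: (-4.707,-2.707) -> (9.186,-17.094) [heading=314, move]
  FD 3: (9.186,-17.094) -> (11.27,-19.252) [heading=314, move]
  BK 8: (11.27,-19.252) -> (5.713,-13.497) [heading=314, move]
  LT 269: heading 314 -> 223
  -- iteration 3/6 --
  FD 20: (5.713,-13.497) -> (-8.914,-27.137) [heading=223, move]
  FD 3: (-8.914,-27.137) -> (-11.108,-29.183) [heading=223, move]
  BK 8: (-11.108,-29.183) -> (-5.258,-23.727) [heading=223, move]
  LT 269: heading 223 -> 132
  -- iteration 4/6 --
  FD 20: (-5.258,-23.727) -> (-18.64,-8.864) [heading=132, move]
  FD 3: (-18.64,-8.864) -> (-20.648,-6.635) [heading=132, move]
  BK 8: (-20.648,-6.635) -> (-15.294,-12.58) [heading=132, move]
  LT 269: heading 132 -> 41
  -- iteration 5/6 --
  FD 20: (-15.294,-12.58) -> (-0.2,0.541) [heading=41, move]
  FD 3: (-0.2,0.541) -> (2.064,2.509) [heading=41, move]
  BK 8: (2.064,2.509) -> (-3.974,-2.739) [heading=41, move]
  LT 269: heading 41 -> 310
  -- iteration 6/6 --
  FD 20: (-3.974,-2.739) -> (8.882,-18.06) [heading=310, move]
  FD 3: (8.882,-18.06) -> (10.81,-20.358) [heading=310, move]
  BK 8: (10.81,-20.358) -> (5.668,-14.23) [heading=310, move]
  LT 269: heading 310 -> 219
]
BK 1: (5.668,-14.23) -> (6.445,-13.6) [heading=219, move]
BK 4: (6.445,-13.6) -> (9.554,-11.083) [heading=219, move]
FD 7: (9.554,-11.083) -> (4.114,-15.488) [heading=219, move]
LT 90: heading 219 -> 309
RT 193: heading 309 -> 116
Final: pos=(4.114,-15.488), heading=116, 0 segment(s) drawn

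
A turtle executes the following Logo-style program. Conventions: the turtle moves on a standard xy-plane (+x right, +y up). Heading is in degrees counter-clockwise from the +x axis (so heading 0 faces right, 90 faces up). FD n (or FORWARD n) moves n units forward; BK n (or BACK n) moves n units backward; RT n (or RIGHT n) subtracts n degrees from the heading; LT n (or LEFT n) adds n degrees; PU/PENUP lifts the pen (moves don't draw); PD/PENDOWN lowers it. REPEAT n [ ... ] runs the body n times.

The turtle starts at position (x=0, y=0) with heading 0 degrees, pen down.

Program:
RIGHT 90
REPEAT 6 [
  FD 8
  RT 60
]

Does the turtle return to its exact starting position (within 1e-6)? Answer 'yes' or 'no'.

Executing turtle program step by step:
Start: pos=(0,0), heading=0, pen down
RT 90: heading 0 -> 270
REPEAT 6 [
  -- iteration 1/6 --
  FD 8: (0,0) -> (0,-8) [heading=270, draw]
  RT 60: heading 270 -> 210
  -- iteration 2/6 --
  FD 8: (0,-8) -> (-6.928,-12) [heading=210, draw]
  RT 60: heading 210 -> 150
  -- iteration 3/6 --
  FD 8: (-6.928,-12) -> (-13.856,-8) [heading=150, draw]
  RT 60: heading 150 -> 90
  -- iteration 4/6 --
  FD 8: (-13.856,-8) -> (-13.856,0) [heading=90, draw]
  RT 60: heading 90 -> 30
  -- iteration 5/6 --
  FD 8: (-13.856,0) -> (-6.928,4) [heading=30, draw]
  RT 60: heading 30 -> 330
  -- iteration 6/6 --
  FD 8: (-6.928,4) -> (0,0) [heading=330, draw]
  RT 60: heading 330 -> 270
]
Final: pos=(0,0), heading=270, 6 segment(s) drawn

Start position: (0, 0)
Final position: (0, 0)
Distance = 0; < 1e-6 -> CLOSED

Answer: yes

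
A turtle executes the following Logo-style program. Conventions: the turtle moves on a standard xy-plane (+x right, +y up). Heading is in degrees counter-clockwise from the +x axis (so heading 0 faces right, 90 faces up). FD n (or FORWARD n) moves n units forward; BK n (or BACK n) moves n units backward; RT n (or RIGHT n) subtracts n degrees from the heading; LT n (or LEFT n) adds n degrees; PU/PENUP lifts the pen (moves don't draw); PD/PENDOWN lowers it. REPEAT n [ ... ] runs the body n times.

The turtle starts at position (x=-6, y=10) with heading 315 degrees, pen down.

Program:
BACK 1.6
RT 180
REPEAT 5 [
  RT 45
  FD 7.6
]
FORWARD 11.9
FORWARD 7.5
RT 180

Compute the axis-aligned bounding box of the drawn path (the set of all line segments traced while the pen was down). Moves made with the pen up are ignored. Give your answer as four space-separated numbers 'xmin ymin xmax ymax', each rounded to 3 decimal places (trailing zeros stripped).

Executing turtle program step by step:
Start: pos=(-6,10), heading=315, pen down
BK 1.6: (-6,10) -> (-7.131,11.131) [heading=315, draw]
RT 180: heading 315 -> 135
REPEAT 5 [
  -- iteration 1/5 --
  RT 45: heading 135 -> 90
  FD 7.6: (-7.131,11.131) -> (-7.131,18.731) [heading=90, draw]
  -- iteration 2/5 --
  RT 45: heading 90 -> 45
  FD 7.6: (-7.131,18.731) -> (-1.757,24.105) [heading=45, draw]
  -- iteration 3/5 --
  RT 45: heading 45 -> 0
  FD 7.6: (-1.757,24.105) -> (5.843,24.105) [heading=0, draw]
  -- iteration 4/5 --
  RT 45: heading 0 -> 315
  FD 7.6: (5.843,24.105) -> (11.217,18.731) [heading=315, draw]
  -- iteration 5/5 --
  RT 45: heading 315 -> 270
  FD 7.6: (11.217,18.731) -> (11.217,11.131) [heading=270, draw]
]
FD 11.9: (11.217,11.131) -> (11.217,-0.769) [heading=270, draw]
FD 7.5: (11.217,-0.769) -> (11.217,-8.269) [heading=270, draw]
RT 180: heading 270 -> 90
Final: pos=(11.217,-8.269), heading=90, 8 segment(s) drawn

Segment endpoints: x in {-7.131, -7.131, -6, -1.757, 5.843, 11.217}, y in {-8.269, -0.769, 10, 11.131, 18.731, 24.105}
xmin=-7.131, ymin=-8.269, xmax=11.217, ymax=24.105

Answer: -7.131 -8.269 11.217 24.105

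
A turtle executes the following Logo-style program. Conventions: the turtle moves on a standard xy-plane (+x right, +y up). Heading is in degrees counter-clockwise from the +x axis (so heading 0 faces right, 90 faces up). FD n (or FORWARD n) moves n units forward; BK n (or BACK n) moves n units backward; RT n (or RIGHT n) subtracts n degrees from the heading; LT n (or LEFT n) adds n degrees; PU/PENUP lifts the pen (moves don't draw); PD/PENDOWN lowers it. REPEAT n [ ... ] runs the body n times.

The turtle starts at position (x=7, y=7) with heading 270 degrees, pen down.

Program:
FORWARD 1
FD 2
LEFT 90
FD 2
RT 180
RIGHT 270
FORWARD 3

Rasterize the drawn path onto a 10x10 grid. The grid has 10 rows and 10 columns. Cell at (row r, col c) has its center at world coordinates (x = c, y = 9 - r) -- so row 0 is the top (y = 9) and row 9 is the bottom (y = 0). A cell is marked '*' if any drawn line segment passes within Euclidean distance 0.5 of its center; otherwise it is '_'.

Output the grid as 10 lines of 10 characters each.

Segment 0: (7,7) -> (7,6)
Segment 1: (7,6) -> (7,4)
Segment 2: (7,4) -> (9,4)
Segment 3: (9,4) -> (9,1)

Answer: __________
__________
_______*__
_______*__
_______*__
_______***
_________*
_________*
_________*
__________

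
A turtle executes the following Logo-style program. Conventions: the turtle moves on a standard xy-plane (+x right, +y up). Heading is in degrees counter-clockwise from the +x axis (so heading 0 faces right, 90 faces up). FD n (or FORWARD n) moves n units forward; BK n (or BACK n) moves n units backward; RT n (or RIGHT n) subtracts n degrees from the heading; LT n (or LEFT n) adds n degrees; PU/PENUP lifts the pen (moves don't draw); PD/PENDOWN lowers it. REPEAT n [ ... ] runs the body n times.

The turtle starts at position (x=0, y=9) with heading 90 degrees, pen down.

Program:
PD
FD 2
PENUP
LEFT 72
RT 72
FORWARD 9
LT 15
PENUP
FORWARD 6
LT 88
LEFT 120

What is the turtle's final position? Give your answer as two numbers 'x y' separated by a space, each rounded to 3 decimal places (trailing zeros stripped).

Answer: -1.553 25.796

Derivation:
Executing turtle program step by step:
Start: pos=(0,9), heading=90, pen down
PD: pen down
FD 2: (0,9) -> (0,11) [heading=90, draw]
PU: pen up
LT 72: heading 90 -> 162
RT 72: heading 162 -> 90
FD 9: (0,11) -> (0,20) [heading=90, move]
LT 15: heading 90 -> 105
PU: pen up
FD 6: (0,20) -> (-1.553,25.796) [heading=105, move]
LT 88: heading 105 -> 193
LT 120: heading 193 -> 313
Final: pos=(-1.553,25.796), heading=313, 1 segment(s) drawn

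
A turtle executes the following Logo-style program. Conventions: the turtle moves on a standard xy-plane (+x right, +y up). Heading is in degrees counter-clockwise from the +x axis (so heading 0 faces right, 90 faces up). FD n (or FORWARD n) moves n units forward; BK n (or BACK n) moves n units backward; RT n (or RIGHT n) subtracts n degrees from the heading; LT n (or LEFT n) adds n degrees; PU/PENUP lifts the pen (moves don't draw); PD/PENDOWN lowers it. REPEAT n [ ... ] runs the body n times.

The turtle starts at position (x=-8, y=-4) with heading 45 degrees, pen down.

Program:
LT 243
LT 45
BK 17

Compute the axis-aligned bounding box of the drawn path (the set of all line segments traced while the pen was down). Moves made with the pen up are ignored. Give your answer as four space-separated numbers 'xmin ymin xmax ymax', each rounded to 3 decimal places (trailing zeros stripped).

Answer: -23.147 -4 -8 3.718

Derivation:
Executing turtle program step by step:
Start: pos=(-8,-4), heading=45, pen down
LT 243: heading 45 -> 288
LT 45: heading 288 -> 333
BK 17: (-8,-4) -> (-23.147,3.718) [heading=333, draw]
Final: pos=(-23.147,3.718), heading=333, 1 segment(s) drawn

Segment endpoints: x in {-23.147, -8}, y in {-4, 3.718}
xmin=-23.147, ymin=-4, xmax=-8, ymax=3.718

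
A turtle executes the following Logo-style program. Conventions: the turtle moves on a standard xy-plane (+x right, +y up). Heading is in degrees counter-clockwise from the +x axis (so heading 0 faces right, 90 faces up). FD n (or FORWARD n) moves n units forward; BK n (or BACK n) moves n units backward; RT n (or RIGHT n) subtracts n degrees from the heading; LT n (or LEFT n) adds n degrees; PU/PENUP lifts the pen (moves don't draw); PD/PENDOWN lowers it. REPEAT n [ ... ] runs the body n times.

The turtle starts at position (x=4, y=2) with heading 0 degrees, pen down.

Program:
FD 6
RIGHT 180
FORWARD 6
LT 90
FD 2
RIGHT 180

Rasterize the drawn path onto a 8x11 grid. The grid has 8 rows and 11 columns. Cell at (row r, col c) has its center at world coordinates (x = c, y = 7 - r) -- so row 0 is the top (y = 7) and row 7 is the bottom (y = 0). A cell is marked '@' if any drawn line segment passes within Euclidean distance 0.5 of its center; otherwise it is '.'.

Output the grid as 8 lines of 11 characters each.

Answer: ...........
...........
...........
...........
...........
....@@@@@@@
....@......
....@......

Derivation:
Segment 0: (4,2) -> (10,2)
Segment 1: (10,2) -> (4,2)
Segment 2: (4,2) -> (4,-0)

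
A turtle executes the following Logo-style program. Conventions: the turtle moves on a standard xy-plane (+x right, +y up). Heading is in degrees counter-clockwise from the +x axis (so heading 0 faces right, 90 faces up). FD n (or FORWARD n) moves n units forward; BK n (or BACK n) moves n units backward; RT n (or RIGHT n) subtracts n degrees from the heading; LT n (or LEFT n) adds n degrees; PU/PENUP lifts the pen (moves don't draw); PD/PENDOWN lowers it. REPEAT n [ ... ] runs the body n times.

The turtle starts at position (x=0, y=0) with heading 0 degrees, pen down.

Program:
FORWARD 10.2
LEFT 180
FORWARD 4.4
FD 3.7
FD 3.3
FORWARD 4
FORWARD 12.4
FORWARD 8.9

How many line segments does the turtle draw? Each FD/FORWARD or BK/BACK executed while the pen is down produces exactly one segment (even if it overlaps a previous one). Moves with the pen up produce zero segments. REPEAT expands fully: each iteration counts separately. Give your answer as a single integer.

Answer: 7

Derivation:
Executing turtle program step by step:
Start: pos=(0,0), heading=0, pen down
FD 10.2: (0,0) -> (10.2,0) [heading=0, draw]
LT 180: heading 0 -> 180
FD 4.4: (10.2,0) -> (5.8,0) [heading=180, draw]
FD 3.7: (5.8,0) -> (2.1,0) [heading=180, draw]
FD 3.3: (2.1,0) -> (-1.2,0) [heading=180, draw]
FD 4: (-1.2,0) -> (-5.2,0) [heading=180, draw]
FD 12.4: (-5.2,0) -> (-17.6,0) [heading=180, draw]
FD 8.9: (-17.6,0) -> (-26.5,0) [heading=180, draw]
Final: pos=(-26.5,0), heading=180, 7 segment(s) drawn
Segments drawn: 7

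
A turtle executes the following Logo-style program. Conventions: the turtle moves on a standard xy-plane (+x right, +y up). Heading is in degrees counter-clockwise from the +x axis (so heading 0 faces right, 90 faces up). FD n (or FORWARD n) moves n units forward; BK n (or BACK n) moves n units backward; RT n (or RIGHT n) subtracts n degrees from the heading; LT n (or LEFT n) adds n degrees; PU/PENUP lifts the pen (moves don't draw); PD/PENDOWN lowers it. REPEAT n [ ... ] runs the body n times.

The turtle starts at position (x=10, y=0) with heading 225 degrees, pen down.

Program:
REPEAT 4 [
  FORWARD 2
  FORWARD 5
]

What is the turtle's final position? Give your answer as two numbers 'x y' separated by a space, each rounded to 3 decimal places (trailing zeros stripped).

Answer: -9.799 -19.799

Derivation:
Executing turtle program step by step:
Start: pos=(10,0), heading=225, pen down
REPEAT 4 [
  -- iteration 1/4 --
  FD 2: (10,0) -> (8.586,-1.414) [heading=225, draw]
  FD 5: (8.586,-1.414) -> (5.05,-4.95) [heading=225, draw]
  -- iteration 2/4 --
  FD 2: (5.05,-4.95) -> (3.636,-6.364) [heading=225, draw]
  FD 5: (3.636,-6.364) -> (0.101,-9.899) [heading=225, draw]
  -- iteration 3/4 --
  FD 2: (0.101,-9.899) -> (-1.314,-11.314) [heading=225, draw]
  FD 5: (-1.314,-11.314) -> (-4.849,-14.849) [heading=225, draw]
  -- iteration 4/4 --
  FD 2: (-4.849,-14.849) -> (-6.263,-16.263) [heading=225, draw]
  FD 5: (-6.263,-16.263) -> (-9.799,-19.799) [heading=225, draw]
]
Final: pos=(-9.799,-19.799), heading=225, 8 segment(s) drawn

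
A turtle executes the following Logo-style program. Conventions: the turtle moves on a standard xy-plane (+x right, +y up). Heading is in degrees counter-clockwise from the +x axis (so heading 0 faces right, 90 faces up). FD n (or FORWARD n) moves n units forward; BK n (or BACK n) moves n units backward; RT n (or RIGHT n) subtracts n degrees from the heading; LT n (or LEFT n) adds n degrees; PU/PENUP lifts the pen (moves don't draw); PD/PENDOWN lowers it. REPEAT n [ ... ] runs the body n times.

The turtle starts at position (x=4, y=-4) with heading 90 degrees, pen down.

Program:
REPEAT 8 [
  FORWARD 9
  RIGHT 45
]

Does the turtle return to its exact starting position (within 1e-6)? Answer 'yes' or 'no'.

Executing turtle program step by step:
Start: pos=(4,-4), heading=90, pen down
REPEAT 8 [
  -- iteration 1/8 --
  FD 9: (4,-4) -> (4,5) [heading=90, draw]
  RT 45: heading 90 -> 45
  -- iteration 2/8 --
  FD 9: (4,5) -> (10.364,11.364) [heading=45, draw]
  RT 45: heading 45 -> 0
  -- iteration 3/8 --
  FD 9: (10.364,11.364) -> (19.364,11.364) [heading=0, draw]
  RT 45: heading 0 -> 315
  -- iteration 4/8 --
  FD 9: (19.364,11.364) -> (25.728,5) [heading=315, draw]
  RT 45: heading 315 -> 270
  -- iteration 5/8 --
  FD 9: (25.728,5) -> (25.728,-4) [heading=270, draw]
  RT 45: heading 270 -> 225
  -- iteration 6/8 --
  FD 9: (25.728,-4) -> (19.364,-10.364) [heading=225, draw]
  RT 45: heading 225 -> 180
  -- iteration 7/8 --
  FD 9: (19.364,-10.364) -> (10.364,-10.364) [heading=180, draw]
  RT 45: heading 180 -> 135
  -- iteration 8/8 --
  FD 9: (10.364,-10.364) -> (4,-4) [heading=135, draw]
  RT 45: heading 135 -> 90
]
Final: pos=(4,-4), heading=90, 8 segment(s) drawn

Start position: (4, -4)
Final position: (4, -4)
Distance = 0; < 1e-6 -> CLOSED

Answer: yes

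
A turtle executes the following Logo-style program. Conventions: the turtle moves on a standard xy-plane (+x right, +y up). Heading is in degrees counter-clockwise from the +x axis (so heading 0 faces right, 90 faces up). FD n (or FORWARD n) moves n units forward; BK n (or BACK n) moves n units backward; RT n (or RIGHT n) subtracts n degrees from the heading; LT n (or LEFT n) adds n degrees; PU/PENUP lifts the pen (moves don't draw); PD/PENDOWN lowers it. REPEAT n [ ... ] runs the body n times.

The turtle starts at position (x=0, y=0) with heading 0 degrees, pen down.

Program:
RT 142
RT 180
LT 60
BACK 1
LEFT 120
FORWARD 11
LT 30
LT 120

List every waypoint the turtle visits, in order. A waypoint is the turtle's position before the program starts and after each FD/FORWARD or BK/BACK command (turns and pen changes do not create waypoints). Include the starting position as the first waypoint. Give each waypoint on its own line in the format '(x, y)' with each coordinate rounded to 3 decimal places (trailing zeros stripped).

Executing turtle program step by step:
Start: pos=(0,0), heading=0, pen down
RT 142: heading 0 -> 218
RT 180: heading 218 -> 38
LT 60: heading 38 -> 98
BK 1: (0,0) -> (0.139,-0.99) [heading=98, draw]
LT 120: heading 98 -> 218
FD 11: (0.139,-0.99) -> (-8.529,-7.763) [heading=218, draw]
LT 30: heading 218 -> 248
LT 120: heading 248 -> 8
Final: pos=(-8.529,-7.763), heading=8, 2 segment(s) drawn
Waypoints (3 total):
(0, 0)
(0.139, -0.99)
(-8.529, -7.763)

Answer: (0, 0)
(0.139, -0.99)
(-8.529, -7.763)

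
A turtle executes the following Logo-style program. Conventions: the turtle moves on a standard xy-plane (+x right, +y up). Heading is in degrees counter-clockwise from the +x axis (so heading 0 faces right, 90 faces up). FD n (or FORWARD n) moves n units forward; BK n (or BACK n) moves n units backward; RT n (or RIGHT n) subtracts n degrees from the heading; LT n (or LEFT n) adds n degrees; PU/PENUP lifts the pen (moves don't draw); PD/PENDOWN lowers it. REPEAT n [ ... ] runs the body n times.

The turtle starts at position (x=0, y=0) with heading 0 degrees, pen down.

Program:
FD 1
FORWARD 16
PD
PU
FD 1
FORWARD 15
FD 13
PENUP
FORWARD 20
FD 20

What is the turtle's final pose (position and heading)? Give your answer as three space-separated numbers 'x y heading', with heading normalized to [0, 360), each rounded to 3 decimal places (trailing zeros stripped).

Executing turtle program step by step:
Start: pos=(0,0), heading=0, pen down
FD 1: (0,0) -> (1,0) [heading=0, draw]
FD 16: (1,0) -> (17,0) [heading=0, draw]
PD: pen down
PU: pen up
FD 1: (17,0) -> (18,0) [heading=0, move]
FD 15: (18,0) -> (33,0) [heading=0, move]
FD 13: (33,0) -> (46,0) [heading=0, move]
PU: pen up
FD 20: (46,0) -> (66,0) [heading=0, move]
FD 20: (66,0) -> (86,0) [heading=0, move]
Final: pos=(86,0), heading=0, 2 segment(s) drawn

Answer: 86 0 0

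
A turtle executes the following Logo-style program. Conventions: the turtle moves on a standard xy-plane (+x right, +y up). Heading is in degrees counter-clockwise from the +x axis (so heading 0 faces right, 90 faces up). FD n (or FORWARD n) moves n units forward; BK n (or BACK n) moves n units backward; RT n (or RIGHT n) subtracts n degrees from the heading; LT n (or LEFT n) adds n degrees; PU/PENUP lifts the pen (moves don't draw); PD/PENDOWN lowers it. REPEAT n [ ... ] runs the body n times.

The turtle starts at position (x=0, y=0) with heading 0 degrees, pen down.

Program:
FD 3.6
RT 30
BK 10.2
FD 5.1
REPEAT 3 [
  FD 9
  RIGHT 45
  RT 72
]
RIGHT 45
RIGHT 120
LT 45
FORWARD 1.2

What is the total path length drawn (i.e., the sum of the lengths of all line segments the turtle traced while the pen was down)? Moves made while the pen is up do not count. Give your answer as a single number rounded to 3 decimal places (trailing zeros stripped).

Answer: 47.1

Derivation:
Executing turtle program step by step:
Start: pos=(0,0), heading=0, pen down
FD 3.6: (0,0) -> (3.6,0) [heading=0, draw]
RT 30: heading 0 -> 330
BK 10.2: (3.6,0) -> (-5.233,5.1) [heading=330, draw]
FD 5.1: (-5.233,5.1) -> (-0.817,2.55) [heading=330, draw]
REPEAT 3 [
  -- iteration 1/3 --
  FD 9: (-0.817,2.55) -> (6.977,-1.95) [heading=330, draw]
  RT 45: heading 330 -> 285
  RT 72: heading 285 -> 213
  -- iteration 2/3 --
  FD 9: (6.977,-1.95) -> (-0.571,-6.852) [heading=213, draw]
  RT 45: heading 213 -> 168
  RT 72: heading 168 -> 96
  -- iteration 3/3 --
  FD 9: (-0.571,-6.852) -> (-1.511,2.099) [heading=96, draw]
  RT 45: heading 96 -> 51
  RT 72: heading 51 -> 339
]
RT 45: heading 339 -> 294
RT 120: heading 294 -> 174
LT 45: heading 174 -> 219
FD 1.2: (-1.511,2.099) -> (-2.444,1.344) [heading=219, draw]
Final: pos=(-2.444,1.344), heading=219, 7 segment(s) drawn

Segment lengths:
  seg 1: (0,0) -> (3.6,0), length = 3.6
  seg 2: (3.6,0) -> (-5.233,5.1), length = 10.2
  seg 3: (-5.233,5.1) -> (-0.817,2.55), length = 5.1
  seg 4: (-0.817,2.55) -> (6.977,-1.95), length = 9
  seg 5: (6.977,-1.95) -> (-0.571,-6.852), length = 9
  seg 6: (-0.571,-6.852) -> (-1.511,2.099), length = 9
  seg 7: (-1.511,2.099) -> (-2.444,1.344), length = 1.2
Total = 47.1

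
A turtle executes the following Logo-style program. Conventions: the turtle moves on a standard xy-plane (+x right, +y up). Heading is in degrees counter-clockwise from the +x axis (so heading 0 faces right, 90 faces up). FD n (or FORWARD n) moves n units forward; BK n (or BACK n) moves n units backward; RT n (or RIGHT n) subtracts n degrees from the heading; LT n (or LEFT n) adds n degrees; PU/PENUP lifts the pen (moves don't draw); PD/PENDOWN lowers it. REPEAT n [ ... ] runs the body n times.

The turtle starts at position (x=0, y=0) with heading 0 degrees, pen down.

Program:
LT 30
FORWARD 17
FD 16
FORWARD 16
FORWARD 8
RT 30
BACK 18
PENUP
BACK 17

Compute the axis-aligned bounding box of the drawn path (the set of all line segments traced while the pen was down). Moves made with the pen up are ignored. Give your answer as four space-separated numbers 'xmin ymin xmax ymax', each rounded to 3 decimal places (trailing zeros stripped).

Answer: 0 0 49.363 28.5

Derivation:
Executing turtle program step by step:
Start: pos=(0,0), heading=0, pen down
LT 30: heading 0 -> 30
FD 17: (0,0) -> (14.722,8.5) [heading=30, draw]
FD 16: (14.722,8.5) -> (28.579,16.5) [heading=30, draw]
FD 16: (28.579,16.5) -> (42.435,24.5) [heading=30, draw]
FD 8: (42.435,24.5) -> (49.363,28.5) [heading=30, draw]
RT 30: heading 30 -> 0
BK 18: (49.363,28.5) -> (31.363,28.5) [heading=0, draw]
PU: pen up
BK 17: (31.363,28.5) -> (14.363,28.5) [heading=0, move]
Final: pos=(14.363,28.5), heading=0, 5 segment(s) drawn

Segment endpoints: x in {0, 14.722, 28.579, 31.363, 42.435, 49.363}, y in {0, 8.5, 16.5, 24.5, 28.5}
xmin=0, ymin=0, xmax=49.363, ymax=28.5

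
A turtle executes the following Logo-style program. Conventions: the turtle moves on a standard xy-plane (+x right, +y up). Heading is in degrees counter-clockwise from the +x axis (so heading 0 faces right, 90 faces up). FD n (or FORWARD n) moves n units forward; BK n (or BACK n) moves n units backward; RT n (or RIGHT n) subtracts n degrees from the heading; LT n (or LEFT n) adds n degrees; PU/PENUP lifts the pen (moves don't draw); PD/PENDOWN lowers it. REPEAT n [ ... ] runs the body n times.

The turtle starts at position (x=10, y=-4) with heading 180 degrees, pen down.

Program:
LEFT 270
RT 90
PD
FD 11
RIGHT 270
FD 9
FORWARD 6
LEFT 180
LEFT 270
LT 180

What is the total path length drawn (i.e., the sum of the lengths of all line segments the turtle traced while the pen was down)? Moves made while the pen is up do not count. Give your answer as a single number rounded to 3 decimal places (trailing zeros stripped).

Executing turtle program step by step:
Start: pos=(10,-4), heading=180, pen down
LT 270: heading 180 -> 90
RT 90: heading 90 -> 0
PD: pen down
FD 11: (10,-4) -> (21,-4) [heading=0, draw]
RT 270: heading 0 -> 90
FD 9: (21,-4) -> (21,5) [heading=90, draw]
FD 6: (21,5) -> (21,11) [heading=90, draw]
LT 180: heading 90 -> 270
LT 270: heading 270 -> 180
LT 180: heading 180 -> 0
Final: pos=(21,11), heading=0, 3 segment(s) drawn

Segment lengths:
  seg 1: (10,-4) -> (21,-4), length = 11
  seg 2: (21,-4) -> (21,5), length = 9
  seg 3: (21,5) -> (21,11), length = 6
Total = 26

Answer: 26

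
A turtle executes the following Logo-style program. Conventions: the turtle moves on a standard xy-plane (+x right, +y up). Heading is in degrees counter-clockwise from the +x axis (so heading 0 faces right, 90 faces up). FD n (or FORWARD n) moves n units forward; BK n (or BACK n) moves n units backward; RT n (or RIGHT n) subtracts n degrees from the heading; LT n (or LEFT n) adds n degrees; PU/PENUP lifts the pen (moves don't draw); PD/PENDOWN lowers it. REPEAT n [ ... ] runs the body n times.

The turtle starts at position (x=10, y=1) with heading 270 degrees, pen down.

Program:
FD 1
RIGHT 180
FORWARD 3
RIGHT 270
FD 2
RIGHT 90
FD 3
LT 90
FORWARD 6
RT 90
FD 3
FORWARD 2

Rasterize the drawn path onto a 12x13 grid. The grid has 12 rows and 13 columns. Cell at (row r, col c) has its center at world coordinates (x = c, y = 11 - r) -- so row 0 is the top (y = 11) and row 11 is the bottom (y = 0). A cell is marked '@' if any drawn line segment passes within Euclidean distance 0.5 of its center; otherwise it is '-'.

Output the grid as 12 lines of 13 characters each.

Answer: --@----------
--@----------
--@----------
--@----------
--@----------
--@@@@@@@----
--------@----
--------@----
--------@@@--
----------@--
----------@--
----------@--

Derivation:
Segment 0: (10,1) -> (10,0)
Segment 1: (10,0) -> (10,3)
Segment 2: (10,3) -> (8,3)
Segment 3: (8,3) -> (8,6)
Segment 4: (8,6) -> (2,6)
Segment 5: (2,6) -> (2,9)
Segment 6: (2,9) -> (2,11)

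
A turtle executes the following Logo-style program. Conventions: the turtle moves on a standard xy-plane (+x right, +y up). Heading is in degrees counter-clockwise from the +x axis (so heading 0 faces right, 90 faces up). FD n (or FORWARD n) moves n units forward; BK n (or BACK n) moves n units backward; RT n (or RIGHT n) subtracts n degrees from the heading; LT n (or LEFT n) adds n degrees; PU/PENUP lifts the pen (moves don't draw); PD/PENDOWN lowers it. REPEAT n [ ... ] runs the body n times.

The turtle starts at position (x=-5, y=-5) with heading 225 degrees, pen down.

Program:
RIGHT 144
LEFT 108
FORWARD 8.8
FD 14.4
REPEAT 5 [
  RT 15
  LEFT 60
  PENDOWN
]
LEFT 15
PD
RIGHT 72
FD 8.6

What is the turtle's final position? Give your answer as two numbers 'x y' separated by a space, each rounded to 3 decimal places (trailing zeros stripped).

Answer: -19.326 -9.079

Derivation:
Executing turtle program step by step:
Start: pos=(-5,-5), heading=225, pen down
RT 144: heading 225 -> 81
LT 108: heading 81 -> 189
FD 8.8: (-5,-5) -> (-13.692,-6.377) [heading=189, draw]
FD 14.4: (-13.692,-6.377) -> (-27.914,-8.629) [heading=189, draw]
REPEAT 5 [
  -- iteration 1/5 --
  RT 15: heading 189 -> 174
  LT 60: heading 174 -> 234
  PD: pen down
  -- iteration 2/5 --
  RT 15: heading 234 -> 219
  LT 60: heading 219 -> 279
  PD: pen down
  -- iteration 3/5 --
  RT 15: heading 279 -> 264
  LT 60: heading 264 -> 324
  PD: pen down
  -- iteration 4/5 --
  RT 15: heading 324 -> 309
  LT 60: heading 309 -> 9
  PD: pen down
  -- iteration 5/5 --
  RT 15: heading 9 -> 354
  LT 60: heading 354 -> 54
  PD: pen down
]
LT 15: heading 54 -> 69
PD: pen down
RT 72: heading 69 -> 357
FD 8.6: (-27.914,-8.629) -> (-19.326,-9.079) [heading=357, draw]
Final: pos=(-19.326,-9.079), heading=357, 3 segment(s) drawn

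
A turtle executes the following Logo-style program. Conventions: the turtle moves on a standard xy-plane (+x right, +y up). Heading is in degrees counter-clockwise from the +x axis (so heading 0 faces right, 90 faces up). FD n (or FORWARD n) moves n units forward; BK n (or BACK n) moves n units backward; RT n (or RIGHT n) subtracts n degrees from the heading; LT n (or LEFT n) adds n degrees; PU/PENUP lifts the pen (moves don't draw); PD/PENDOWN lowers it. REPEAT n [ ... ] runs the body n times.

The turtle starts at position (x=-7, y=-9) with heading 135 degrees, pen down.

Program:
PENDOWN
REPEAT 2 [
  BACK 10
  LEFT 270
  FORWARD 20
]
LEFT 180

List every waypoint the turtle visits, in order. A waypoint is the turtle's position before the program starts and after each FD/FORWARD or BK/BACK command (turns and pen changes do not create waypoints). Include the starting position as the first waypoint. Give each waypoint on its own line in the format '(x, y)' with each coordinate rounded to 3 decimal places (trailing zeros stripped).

Executing turtle program step by step:
Start: pos=(-7,-9), heading=135, pen down
PD: pen down
REPEAT 2 [
  -- iteration 1/2 --
  BK 10: (-7,-9) -> (0.071,-16.071) [heading=135, draw]
  LT 270: heading 135 -> 45
  FD 20: (0.071,-16.071) -> (14.213,-1.929) [heading=45, draw]
  -- iteration 2/2 --
  BK 10: (14.213,-1.929) -> (7.142,-9) [heading=45, draw]
  LT 270: heading 45 -> 315
  FD 20: (7.142,-9) -> (21.284,-23.142) [heading=315, draw]
]
LT 180: heading 315 -> 135
Final: pos=(21.284,-23.142), heading=135, 4 segment(s) drawn
Waypoints (5 total):
(-7, -9)
(0.071, -16.071)
(14.213, -1.929)
(7.142, -9)
(21.284, -23.142)

Answer: (-7, -9)
(0.071, -16.071)
(14.213, -1.929)
(7.142, -9)
(21.284, -23.142)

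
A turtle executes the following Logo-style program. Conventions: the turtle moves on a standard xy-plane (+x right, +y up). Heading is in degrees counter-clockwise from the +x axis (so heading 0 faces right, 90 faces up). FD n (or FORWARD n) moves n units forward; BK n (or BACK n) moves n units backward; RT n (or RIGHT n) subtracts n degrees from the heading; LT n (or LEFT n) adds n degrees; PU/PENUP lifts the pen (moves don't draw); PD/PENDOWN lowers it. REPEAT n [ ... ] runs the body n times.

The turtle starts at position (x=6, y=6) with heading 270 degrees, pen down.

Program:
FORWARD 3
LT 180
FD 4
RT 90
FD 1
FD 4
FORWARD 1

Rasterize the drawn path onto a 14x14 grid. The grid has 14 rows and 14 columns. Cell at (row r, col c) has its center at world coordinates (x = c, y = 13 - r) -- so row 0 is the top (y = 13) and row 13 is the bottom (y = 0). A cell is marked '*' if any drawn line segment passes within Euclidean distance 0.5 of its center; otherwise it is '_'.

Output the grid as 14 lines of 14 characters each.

Segment 0: (6,6) -> (6,3)
Segment 1: (6,3) -> (6,7)
Segment 2: (6,7) -> (7,7)
Segment 3: (7,7) -> (11,7)
Segment 4: (11,7) -> (12,7)

Answer: ______________
______________
______________
______________
______________
______________
______*******_
______*_______
______*_______
______*_______
______*_______
______________
______________
______________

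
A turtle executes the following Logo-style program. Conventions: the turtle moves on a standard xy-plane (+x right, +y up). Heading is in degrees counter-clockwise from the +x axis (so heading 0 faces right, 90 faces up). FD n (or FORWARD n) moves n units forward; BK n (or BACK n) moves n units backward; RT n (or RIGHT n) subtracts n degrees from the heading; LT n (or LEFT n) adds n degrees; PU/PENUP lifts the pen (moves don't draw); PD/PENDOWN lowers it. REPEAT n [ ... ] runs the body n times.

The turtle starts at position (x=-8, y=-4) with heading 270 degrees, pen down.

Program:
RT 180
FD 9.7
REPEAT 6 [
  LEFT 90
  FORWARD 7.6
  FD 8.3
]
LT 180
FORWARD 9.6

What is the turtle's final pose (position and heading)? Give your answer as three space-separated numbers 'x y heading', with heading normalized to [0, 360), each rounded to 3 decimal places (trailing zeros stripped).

Answer: -23.9 -0.6 90

Derivation:
Executing turtle program step by step:
Start: pos=(-8,-4), heading=270, pen down
RT 180: heading 270 -> 90
FD 9.7: (-8,-4) -> (-8,5.7) [heading=90, draw]
REPEAT 6 [
  -- iteration 1/6 --
  LT 90: heading 90 -> 180
  FD 7.6: (-8,5.7) -> (-15.6,5.7) [heading=180, draw]
  FD 8.3: (-15.6,5.7) -> (-23.9,5.7) [heading=180, draw]
  -- iteration 2/6 --
  LT 90: heading 180 -> 270
  FD 7.6: (-23.9,5.7) -> (-23.9,-1.9) [heading=270, draw]
  FD 8.3: (-23.9,-1.9) -> (-23.9,-10.2) [heading=270, draw]
  -- iteration 3/6 --
  LT 90: heading 270 -> 0
  FD 7.6: (-23.9,-10.2) -> (-16.3,-10.2) [heading=0, draw]
  FD 8.3: (-16.3,-10.2) -> (-8,-10.2) [heading=0, draw]
  -- iteration 4/6 --
  LT 90: heading 0 -> 90
  FD 7.6: (-8,-10.2) -> (-8,-2.6) [heading=90, draw]
  FD 8.3: (-8,-2.6) -> (-8,5.7) [heading=90, draw]
  -- iteration 5/6 --
  LT 90: heading 90 -> 180
  FD 7.6: (-8,5.7) -> (-15.6,5.7) [heading=180, draw]
  FD 8.3: (-15.6,5.7) -> (-23.9,5.7) [heading=180, draw]
  -- iteration 6/6 --
  LT 90: heading 180 -> 270
  FD 7.6: (-23.9,5.7) -> (-23.9,-1.9) [heading=270, draw]
  FD 8.3: (-23.9,-1.9) -> (-23.9,-10.2) [heading=270, draw]
]
LT 180: heading 270 -> 90
FD 9.6: (-23.9,-10.2) -> (-23.9,-0.6) [heading=90, draw]
Final: pos=(-23.9,-0.6), heading=90, 14 segment(s) drawn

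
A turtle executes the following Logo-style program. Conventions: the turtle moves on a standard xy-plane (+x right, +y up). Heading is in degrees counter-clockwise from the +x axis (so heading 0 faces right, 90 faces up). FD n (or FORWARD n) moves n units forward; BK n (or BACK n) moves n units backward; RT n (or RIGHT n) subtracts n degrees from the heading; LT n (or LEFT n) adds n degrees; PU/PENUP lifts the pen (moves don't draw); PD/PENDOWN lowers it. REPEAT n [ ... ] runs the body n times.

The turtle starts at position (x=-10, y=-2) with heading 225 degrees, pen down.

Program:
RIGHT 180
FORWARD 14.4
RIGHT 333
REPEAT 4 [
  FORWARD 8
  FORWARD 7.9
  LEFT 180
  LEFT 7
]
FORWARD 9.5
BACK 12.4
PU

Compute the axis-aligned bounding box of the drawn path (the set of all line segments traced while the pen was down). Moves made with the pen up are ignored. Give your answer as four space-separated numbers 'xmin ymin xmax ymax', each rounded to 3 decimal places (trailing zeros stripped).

Executing turtle program step by step:
Start: pos=(-10,-2), heading=225, pen down
RT 180: heading 225 -> 45
FD 14.4: (-10,-2) -> (0.182,8.182) [heading=45, draw]
RT 333: heading 45 -> 72
REPEAT 4 [
  -- iteration 1/4 --
  FD 8: (0.182,8.182) -> (2.654,15.791) [heading=72, draw]
  FD 7.9: (2.654,15.791) -> (5.096,23.304) [heading=72, draw]
  LT 180: heading 72 -> 252
  LT 7: heading 252 -> 259
  -- iteration 2/4 --
  FD 8: (5.096,23.304) -> (3.569,15.451) [heading=259, draw]
  FD 7.9: (3.569,15.451) -> (2.062,7.696) [heading=259, draw]
  LT 180: heading 259 -> 79
  LT 7: heading 79 -> 86
  -- iteration 3/4 --
  FD 8: (2.062,7.696) -> (2.62,15.677) [heading=86, draw]
  FD 7.9: (2.62,15.677) -> (3.171,23.558) [heading=86, draw]
  LT 180: heading 86 -> 266
  LT 7: heading 266 -> 273
  -- iteration 4/4 --
  FD 8: (3.171,23.558) -> (3.59,15.568) [heading=273, draw]
  FD 7.9: (3.59,15.568) -> (4.003,7.679) [heading=273, draw]
  LT 180: heading 273 -> 93
  LT 7: heading 93 -> 100
]
FD 9.5: (4.003,7.679) -> (2.353,17.035) [heading=100, draw]
BK 12.4: (2.353,17.035) -> (4.507,4.823) [heading=100, draw]
PU: pen up
Final: pos=(4.507,4.823), heading=100, 11 segment(s) drawn

Segment endpoints: x in {-10, 0.182, 2.062, 2.353, 2.62, 2.654, 3.171, 3.569, 3.59, 4.003, 4.507, 5.096}, y in {-2, 4.823, 7.679, 7.696, 8.182, 15.451, 15.568, 15.677, 15.791, 17.035, 23.304, 23.558}
xmin=-10, ymin=-2, xmax=5.096, ymax=23.558

Answer: -10 -2 5.096 23.558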